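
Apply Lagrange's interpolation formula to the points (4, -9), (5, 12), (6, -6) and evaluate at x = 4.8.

Lagrange interpolation formula:
P(x) = Σ yᵢ × Lᵢ(x)
where Lᵢ(x) = Π_{j≠i} (x - xⱼ)/(xᵢ - xⱼ)

L_0(4.8) = (4.8 - 5)/(4 - 5) × (4.8 - 6)/(4 - 6) = 0.120000
L_1(4.8) = (4.8 - 4)/(5 - 4) × (4.8 - 6)/(5 - 6) = 0.960000
L_2(4.8) = (4.8 - 4)/(6 - 4) × (4.8 - 5)/(6 - 5) = -0.080000

P(4.8) = (-9)×L_0(4.8) + 12×L_1(4.8) + (-6)×L_2(4.8)
P(4.8) = 10.920000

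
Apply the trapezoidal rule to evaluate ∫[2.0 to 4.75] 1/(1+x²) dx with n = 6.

f(x) = 1/(1+x²)
a = 2.0, b = 4.75, n = 6
h = (b - a)/n = 0.458333

Trapezoidal rule: (h/2)[f(x₀) + 2f(x₁) + 2f(x₂) + ... + f(xₙ)]

x_0 = 2.0000, f(x_0) = 0.200000, coefficient = 1
x_1 = 2.4583, f(x_1) = 0.141977, coefficient = 2
x_2 = 2.9167, f(x_2) = 0.105186, coefficient = 2
x_3 = 3.3750, f(x_3) = 0.080706, coefficient = 2
x_4 = 3.8333, f(x_4) = 0.063717, coefficient = 2
x_5 = 4.2917, f(x_5) = 0.051498, coefficient = 2
x_6 = 4.7500, f(x_6) = 0.042440, coefficient = 1

I ≈ (0.458333/2) × 1.128608 = 0.258639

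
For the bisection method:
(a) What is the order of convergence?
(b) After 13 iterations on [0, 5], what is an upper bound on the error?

(a) Bisection has linear (order 1) convergence; the error is halved each step.

(b) Error bound = (b-a)/2^n = (5 - 0)/2^{13}
    = 5/2^{13}

(a) 1 (linear); (b) error ≤ 6.10e-04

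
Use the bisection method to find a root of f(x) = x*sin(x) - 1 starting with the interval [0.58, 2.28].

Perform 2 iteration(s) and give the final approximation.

f(x) = x*sin(x) - 1
Initial interval: [0.58, 2.28]

Iteration 1:
  c_1 = (0.580000 + 2.280000)/2 = 1.430000
  f(c_1) = f(1.430000) = 0.415850
  f(a) × f(c) < 0, new interval: [0.580000, 1.430000]
Iteration 2:
  c_2 = (0.580000 + 1.430000)/2 = 1.005000
  f(c_2) = f(1.005000) = -0.151617
  f(a) × f(c) ≥ 0, new interval: [1.005000, 1.430000]

After 2 iteration(s), the approximation is c_2 = 1.005000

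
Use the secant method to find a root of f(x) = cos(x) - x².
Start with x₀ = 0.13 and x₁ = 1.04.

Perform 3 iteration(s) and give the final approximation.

f(x) = cos(x) - x²
x₀ = 0.13, x₁ = 1.04

Secant formula: x_{n+1} = x_n - f(x_n)(x_n - x_{n-1})/(f(x_n) - f(x_{n-1}))

Iteration 1:
  f(0.130000) = 0.974662
  f(1.040000) = -0.575380
  x_2 = 1.040000 - (-0.575380)×(1.040000 - 0.130000)/(-0.575380 - 0.974662)
       = 0.702205
Iteration 2:
  f(1.040000) = -0.575380
  f(0.702205) = 0.270327
  x_3 = 0.702205 - 0.270327×(0.702205 - 1.040000)/(0.270327 - (-0.575380))
       = 0.810180
Iteration 3:
  f(0.702205) = 0.270327
  f(0.810180) = 0.032976
  x_4 = 0.810180 - 0.032976×(0.810180 - 0.702205)/(0.032976 - 0.270327)
       = 0.825181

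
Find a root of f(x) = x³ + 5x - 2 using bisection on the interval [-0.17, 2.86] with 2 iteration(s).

f(x) = x³ + 5x - 2
Initial interval: [-0.17, 2.86]

Iteration 1:
  c_1 = (-0.170000 + 2.860000)/2 = 1.345000
  f(c_1) = f(1.345000) = 7.158139
  f(a) × f(c) < 0, new interval: [-0.170000, 1.345000]
Iteration 2:
  c_2 = (-0.170000 + 1.345000)/2 = 0.587500
  f(c_2) = f(0.587500) = 1.140279
  f(a) × f(c) < 0, new interval: [-0.170000, 0.587500]

After 2 iteration(s), the approximation is c_2 = 0.587500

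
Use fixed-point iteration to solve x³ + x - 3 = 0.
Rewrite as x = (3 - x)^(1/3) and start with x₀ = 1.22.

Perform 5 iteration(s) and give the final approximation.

Equation: x³ + x - 3 = 0
Fixed-point form: x = (3 - x)^(1/3)
x₀ = 1.22

x_1 = g(1.220000) = 1.211918
x_2 = g(1.211918) = 1.213750
x_3 = g(1.213750) = 1.213335
x_4 = g(1.213335) = 1.213429
x_5 = g(1.213429) = 1.213408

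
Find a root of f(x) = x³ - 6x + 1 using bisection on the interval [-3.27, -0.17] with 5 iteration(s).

f(x) = x³ - 6x + 1
Initial interval: [-3.27, -0.17]

Iteration 1:
  c_1 = (-3.270000 + (-0.170000))/2 = -1.720000
  f(c_1) = f(-1.720000) = 6.231552
  f(a) × f(c) < 0, new interval: [-3.270000, -1.720000]
Iteration 2:
  c_2 = (-3.270000 + (-1.720000))/2 = -2.495000
  f(c_2) = f(-2.495000) = 0.438563
  f(a) × f(c) < 0, new interval: [-3.270000, -2.495000]
Iteration 3:
  c_3 = (-3.270000 + (-2.495000))/2 = -2.882500
  f(c_3) = f(-2.882500) = -5.655134
  f(a) × f(c) ≥ 0, new interval: [-2.882500, -2.495000]
Iteration 4:
  c_4 = (-2.882500 + (-2.495000))/2 = -2.688750
  f(c_4) = f(-2.688750) = -2.305486
  f(a) × f(c) ≥ 0, new interval: [-2.688750, -2.495000]
Iteration 5:
  c_5 = (-2.688750 + (-2.495000))/2 = -2.591875
  f(c_5) = f(-2.591875) = -0.860489
  f(a) × f(c) ≥ 0, new interval: [-2.591875, -2.495000]

After 5 iteration(s), the approximation is c_5 = -2.591875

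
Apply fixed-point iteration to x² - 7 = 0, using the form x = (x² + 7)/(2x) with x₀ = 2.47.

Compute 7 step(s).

Equation: x² - 7 = 0
Fixed-point form: x = (x² + 7)/(2x)
x₀ = 2.47

x_1 = g(2.470000) = 2.652004
x_2 = g(2.652004) = 2.645759
x_3 = g(2.645759) = 2.645751
x_4 = g(2.645751) = 2.645751
x_5 = g(2.645751) = 2.645751
x_6 = g(2.645751) = 2.645751
x_7 = g(2.645751) = 2.645751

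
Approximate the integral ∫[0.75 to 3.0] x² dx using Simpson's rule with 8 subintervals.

f(x) = x²
a = 0.75, b = 3.0, n = 8
h = (b - a)/n = 0.281250

Simpson's rule: (h/3)[f(x₀) + 4f(x₁) + 2f(x₂) + ... + f(xₙ)]

x_0 = 0.7500, f(x_0) = 0.562500, coefficient = 1
x_1 = 1.0312, f(x_1) = 1.063477, coefficient = 4
x_2 = 1.3125, f(x_2) = 1.722656, coefficient = 2
x_3 = 1.5938, f(x_3) = 2.540039, coefficient = 4
x_4 = 1.8750, f(x_4) = 3.515625, coefficient = 2
x_5 = 2.1562, f(x_5) = 4.649414, coefficient = 4
x_6 = 2.4375, f(x_6) = 5.941406, coefficient = 2
x_7 = 2.7188, f(x_7) = 7.391602, coefficient = 4
x_8 = 3.0000, f(x_8) = 9.000000, coefficient = 1

I ≈ (0.281250/3) × 94.500000 = 8.859375
Exact value: 8.859375
Error: 0.000000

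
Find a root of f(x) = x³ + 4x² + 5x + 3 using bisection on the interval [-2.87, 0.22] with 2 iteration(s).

f(x) = x³ + 4x² + 5x + 3
Initial interval: [-2.87, 0.22]

Iteration 1:
  c_1 = (-2.870000 + 0.220000)/2 = -1.325000
  f(c_1) = f(-1.325000) = 1.071297
  f(a) × f(c) < 0, new interval: [-2.870000, -1.325000]
Iteration 2:
  c_2 = (-2.870000 + (-1.325000))/2 = -2.097500
  f(c_2) = f(-2.097500) = 0.882561
  f(a) × f(c) < 0, new interval: [-2.870000, -2.097500]

After 2 iteration(s), the approximation is c_2 = -2.097500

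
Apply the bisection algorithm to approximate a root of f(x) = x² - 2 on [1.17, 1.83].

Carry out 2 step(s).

f(x) = x² - 2
Initial interval: [1.17, 1.83]

Iteration 1:
  c_1 = (1.170000 + 1.830000)/2 = 1.500000
  f(c_1) = f(1.500000) = 0.250000
  f(a) × f(c) < 0, new interval: [1.170000, 1.500000]
Iteration 2:
  c_2 = (1.170000 + 1.500000)/2 = 1.335000
  f(c_2) = f(1.335000) = -0.217775
  f(a) × f(c) ≥ 0, new interval: [1.335000, 1.500000]

After 2 iteration(s), the approximation is c_2 = 1.335000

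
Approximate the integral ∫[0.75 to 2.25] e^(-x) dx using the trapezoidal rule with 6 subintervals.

f(x) = e^(-x)
a = 0.75, b = 2.25, n = 6
h = (b - a)/n = 0.250000

Trapezoidal rule: (h/2)[f(x₀) + 2f(x₁) + 2f(x₂) + ... + f(xₙ)]

x_0 = 0.7500, f(x_0) = 0.472367, coefficient = 1
x_1 = 1.0000, f(x_1) = 0.367879, coefficient = 2
x_2 = 1.2500, f(x_2) = 0.286505, coefficient = 2
x_3 = 1.5000, f(x_3) = 0.223130, coefficient = 2
x_4 = 1.7500, f(x_4) = 0.173774, coefficient = 2
x_5 = 2.0000, f(x_5) = 0.135335, coefficient = 2
x_6 = 2.2500, f(x_6) = 0.105399, coefficient = 1

I ≈ (0.250000/2) × 2.951013 = 0.368877
Exact value: 0.366967
Error: 0.001909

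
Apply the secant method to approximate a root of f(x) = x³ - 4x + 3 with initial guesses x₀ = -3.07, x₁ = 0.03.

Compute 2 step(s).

f(x) = x³ - 4x + 3
x₀ = -3.07, x₁ = 0.03

Secant formula: x_{n+1} = x_n - f(x_n)(x_n - x_{n-1})/(f(x_n) - f(x_{n-1}))

Iteration 1:
  f(-3.070000) = -13.654443
  f(0.030000) = 2.880027
  x_2 = 0.030000 - 2.880027×(0.030000 - (-3.070000))/(2.880027 - (-13.654443))
       = -0.509968
Iteration 2:
  f(0.030000) = 2.880027
  f(-0.509968) = 4.907246
  x_3 = -0.509968 - 4.907246×(-0.509968 - 0.030000)/(4.907246 - 2.880027)
       = 0.797121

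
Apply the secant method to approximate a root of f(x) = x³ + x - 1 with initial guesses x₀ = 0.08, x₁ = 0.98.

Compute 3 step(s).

f(x) = x³ + x - 1
x₀ = 0.08, x₁ = 0.98

Secant formula: x_{n+1} = x_n - f(x_n)(x_n - x_{n-1})/(f(x_n) - f(x_{n-1}))

Iteration 1:
  f(0.080000) = -0.919488
  f(0.980000) = 0.921192
  x_2 = 0.980000 - 0.921192×(0.980000 - 0.080000)/(0.921192 - (-0.919488))
       = 0.529583
Iteration 2:
  f(0.980000) = 0.921192
  f(0.529583) = -0.321890
  x_3 = 0.529583 - (-0.321890)×(0.529583 - 0.980000)/(-0.321890 - 0.921192)
       = 0.646217
Iteration 3:
  f(0.529583) = -0.321890
  f(0.646217) = -0.083926
  x_4 = 0.646217 - (-0.083926)×(0.646217 - 0.529583)/(-0.083926 - (-0.321890))
       = 0.687351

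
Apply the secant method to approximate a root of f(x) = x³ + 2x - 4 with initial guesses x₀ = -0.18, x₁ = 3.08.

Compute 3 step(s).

f(x) = x³ + 2x - 4
x₀ = -0.18, x₁ = 3.08

Secant formula: x_{n+1} = x_n - f(x_n)(x_n - x_{n-1})/(f(x_n) - f(x_{n-1}))

Iteration 1:
  f(-0.180000) = -4.365832
  f(3.080000) = 31.378112
  x_2 = 3.080000 - 31.378112×(3.080000 - (-0.180000))/(31.378112 - (-4.365832))
       = 0.218182
Iteration 2:
  f(3.080000) = 31.378112
  f(0.218182) = -3.553249
  x_3 = 0.218182 - (-3.553249)×(0.218182 - 3.080000)/(-3.553249 - 31.378112)
       = 0.509289
Iteration 3:
  f(0.218182) = -3.553249
  f(0.509289) = -2.849325
  x_4 = 0.509289 - (-2.849325)×(0.509289 - 0.218182)/(-2.849325 - (-3.553249))
       = 1.687623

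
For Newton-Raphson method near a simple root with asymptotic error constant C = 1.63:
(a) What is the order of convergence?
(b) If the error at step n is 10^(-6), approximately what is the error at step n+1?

(a) Newton-Raphson has quadratic (order 2) convergence near simple roots.
    This means |e_{n+1}| ≈ C|e_n|².

(b) With |e_n| = 10^(-6) and C = 1.63:
    |e_{n+1}| ≈ 1.63 × (10^(-6))² = 1.63 × 10^(-12)

(a) 2 (quadratic); (b) |e_{n+1}| ≈ 1.630e-12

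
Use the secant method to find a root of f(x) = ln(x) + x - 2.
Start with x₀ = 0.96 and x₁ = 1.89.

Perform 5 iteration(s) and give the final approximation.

f(x) = ln(x) + x - 2
x₀ = 0.96, x₁ = 1.89

Secant formula: x_{n+1} = x_n - f(x_n)(x_n - x_{n-1})/(f(x_n) - f(x_{n-1}))

Iteration 1:
  f(0.960000) = -1.080822
  f(1.890000) = 0.526577
  x_2 = 1.890000 - 0.526577×(1.890000 - 0.960000)/(0.526577 - (-1.080822))
       = 1.585336
Iteration 2:
  f(1.890000) = 0.526577
  f(1.585336) = 0.046132
  x_3 = 1.585336 - 0.046132×(1.585336 - 1.890000)/(0.046132 - 0.526577)
       = 1.556082
Iteration 3:
  f(1.585336) = 0.046132
  f(1.556082) = -0.001747
  x_4 = 1.556082 - (-0.001747)×(1.556082 - 1.585336)/(-0.001747 - 0.046132)
       = 1.557149
Iteration 4:
  f(1.556082) = -0.001747
  f(1.557149) = 0.000006
  x_5 = 1.557149 - 0.000006×(1.557149 - 1.556082)/(0.000006 - (-0.001747))
       = 1.557146
Iteration 5:
  f(1.557149) = 0.000006
  f(1.557146) = 0.000000
  x_6 = 1.557146 - 0.000000×(1.557146 - 1.557149)/(0.000000 - 0.000006)
       = 1.557146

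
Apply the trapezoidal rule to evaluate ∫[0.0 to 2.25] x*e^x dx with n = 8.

f(x) = x*e^x
a = 0.0, b = 2.25, n = 8
h = (b - a)/n = 0.281250

Trapezoidal rule: (h/2)[f(x₀) + 2f(x₁) + 2f(x₂) + ... + f(xₙ)]

x_0 = 0.0000, f(x_0) = 0.000000, coefficient = 1
x_1 = 0.2812, f(x_1) = 0.372596, coefficient = 2
x_2 = 0.5625, f(x_2) = 0.987218, coefficient = 2
x_3 = 0.8438, f(x_3) = 1.961778, coefficient = 2
x_4 = 1.1250, f(x_4) = 3.465244, coefficient = 2
x_5 = 1.4062, f(x_5) = 5.738378, coefficient = 2
x_6 = 1.6875, f(x_6) = 9.122539, coefficient = 2
x_7 = 1.9688, f(x_7) = 14.099634, coefficient = 2
x_8 = 2.2500, f(x_8) = 21.347406, coefficient = 1

I ≈ (0.281250/2) × 92.842178 = 13.055931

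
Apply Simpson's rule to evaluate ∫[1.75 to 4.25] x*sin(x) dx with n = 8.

f(x) = x*sin(x)
a = 1.75, b = 4.25, n = 8
h = (b - a)/n = 0.312500

Simpson's rule: (h/3)[f(x₀) + 4f(x₁) + 2f(x₂) + ... + f(xₙ)]

x_0 = 1.7500, f(x_0) = 1.721975, coefficient = 1
x_1 = 2.0625, f(x_1) = 1.818155, coefficient = 4
x_2 = 2.3750, f(x_2) = 1.647502, coefficient = 2
x_3 = 2.6875, f(x_3) = 1.178864, coefficient = 4
x_4 = 3.0000, f(x_4) = 0.423360, coefficient = 2
x_5 = 3.3125, f(x_5) = -0.563379, coefficient = 4
x_6 = 3.6250, f(x_6) = -1.684896, coefficient = 2
x_7 = 3.9375, f(x_7) = -2.813339, coefficient = 4
x_8 = 4.2500, f(x_8) = -3.803705, coefficient = 1

I ≈ (0.312500/3) × -2.828589 = -0.294645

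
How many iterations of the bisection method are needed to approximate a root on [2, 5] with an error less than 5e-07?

We need (b-a)/2^n ≤ 5e-07
(5 - 2)/2^n ≤ 5e-07
3/2^n ≤ 5e-07
2^n ≥ 6000000
n ≥ log₂(6000000) = 22.52
n ≥ 23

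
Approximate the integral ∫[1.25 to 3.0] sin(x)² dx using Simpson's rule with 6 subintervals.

f(x) = sin(x)²
a = 1.25, b = 3.0, n = 6
h = (b - a)/n = 0.291667

Simpson's rule: (h/3)[f(x₀) + 4f(x₁) + 2f(x₂) + ... + f(xₙ)]

x_0 = 1.2500, f(x_0) = 0.900572, coefficient = 1
x_1 = 1.5417, f(x_1) = 0.999152, coefficient = 4
x_2 = 1.8333, f(x_2) = 0.932643, coefficient = 2
x_3 = 2.1250, f(x_3) = 0.723044, coefficient = 4
x_4 = 2.4167, f(x_4) = 0.439675, coefficient = 2
x_5 = 2.7083, f(x_5) = 0.176258, coefficient = 4
x_6 = 3.0000, f(x_6) = 0.019915, coefficient = 1

I ≈ (0.291667/3) × 11.258939 = 1.094619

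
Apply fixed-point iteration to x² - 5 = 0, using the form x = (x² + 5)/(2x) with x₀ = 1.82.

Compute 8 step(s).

Equation: x² - 5 = 0
Fixed-point form: x = (x² + 5)/(2x)
x₀ = 1.82

x_1 = g(1.820000) = 2.283626
x_2 = g(2.283626) = 2.236563
x_3 = g(2.236563) = 2.236068
x_4 = g(2.236068) = 2.236068
x_5 = g(2.236068) = 2.236068
x_6 = g(2.236068) = 2.236068
x_7 = g(2.236068) = 2.236068
x_8 = g(2.236068) = 2.236068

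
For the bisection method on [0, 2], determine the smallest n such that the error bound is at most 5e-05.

We need (b-a)/2^n ≤ 5e-05
(2 - 0)/2^n ≤ 5e-05
2/2^n ≤ 5e-05
2^n ≥ 40000
n ≥ log₂(40000) = 15.29
n ≥ 16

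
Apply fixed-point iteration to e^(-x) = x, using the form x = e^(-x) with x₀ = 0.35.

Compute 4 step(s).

Equation: e^(-x) = x
Fixed-point form: x = e^(-x)
x₀ = 0.35

x_1 = g(0.350000) = 0.704688
x_2 = g(0.704688) = 0.494263
x_3 = g(0.494263) = 0.610020
x_4 = g(0.610020) = 0.543340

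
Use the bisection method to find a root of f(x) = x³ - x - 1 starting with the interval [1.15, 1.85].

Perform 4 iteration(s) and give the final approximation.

f(x) = x³ - x - 1
Initial interval: [1.15, 1.85]

Iteration 1:
  c_1 = (1.150000 + 1.850000)/2 = 1.500000
  f(c_1) = f(1.500000) = 0.875000
  f(a) × f(c) < 0, new interval: [1.150000, 1.500000]
Iteration 2:
  c_2 = (1.150000 + 1.500000)/2 = 1.325000
  f(c_2) = f(1.325000) = 0.001203
  f(a) × f(c) < 0, new interval: [1.150000, 1.325000]
Iteration 3:
  c_3 = (1.150000 + 1.325000)/2 = 1.237500
  f(c_3) = f(1.237500) = -0.342385
  f(a) × f(c) ≥ 0, new interval: [1.237500, 1.325000]
Iteration 4:
  c_4 = (1.237500 + 1.325000)/2 = 1.281250
  f(c_4) = f(1.281250) = -0.177948
  f(a) × f(c) ≥ 0, new interval: [1.281250, 1.325000]

After 4 iteration(s), the approximation is c_4 = 1.281250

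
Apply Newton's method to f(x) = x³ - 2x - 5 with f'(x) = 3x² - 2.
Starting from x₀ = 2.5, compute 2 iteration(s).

f(x) = x³ - 2x - 5
f'(x) = 3x² - 2
x₀ = 2.5

Newton-Raphson formula: x_{n+1} = x_n - f(x_n)/f'(x_n)

Iteration 1:
  f(2.500000) = 5.625000
  f'(2.500000) = 16.750000
  x_1 = 2.500000 - 5.625000/16.750000 = 2.164179
Iteration 2:
  f(2.164179) = 0.807945
  f'(2.164179) = 12.051014
  x_2 = 2.164179 - 0.807945/12.051014 = 2.097135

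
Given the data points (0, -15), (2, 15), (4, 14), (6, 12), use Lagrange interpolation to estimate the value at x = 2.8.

Lagrange interpolation formula:
P(x) = Σ yᵢ × Lᵢ(x)
where Lᵢ(x) = Π_{j≠i} (x - xⱼ)/(xᵢ - xⱼ)

L_0(2.8) = (2.8 - 2)/(0 - 2) × (2.8 - 4)/(0 - 4) × (2.8 - 6)/(0 - 6) = -0.064000
L_1(2.8) = (2.8 - 0)/(2 - 0) × (2.8 - 4)/(2 - 4) × (2.8 - 6)/(2 - 6) = 0.672000
L_2(2.8) = (2.8 - 0)/(4 - 0) × (2.8 - 2)/(4 - 2) × (2.8 - 6)/(4 - 6) = 0.448000
L_3(2.8) = (2.8 - 0)/(6 - 0) × (2.8 - 2)/(6 - 2) × (2.8 - 4)/(6 - 4) = -0.056000

P(2.8) = (-15)×L_0(2.8) + 15×L_1(2.8) + 14×L_2(2.8) + 12×L_3(2.8)
P(2.8) = 16.640000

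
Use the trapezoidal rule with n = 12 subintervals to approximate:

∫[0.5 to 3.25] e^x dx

f(x) = e^x
a = 0.5, b = 3.25, n = 12
h = (b - a)/n = 0.229167

Trapezoidal rule: (h/2)[f(x₀) + 2f(x₁) + 2f(x₂) + ... + f(xₙ)]

x_0 = 0.5000, f(x_0) = 1.648721, coefficient = 1
x_1 = 0.7292, f(x_1) = 2.073352, coefficient = 2
x_2 = 0.9583, f(x_2) = 2.607347, coefficient = 2
x_3 = 1.1875, f(x_3) = 3.278874, coefficient = 2
x_4 = 1.4167, f(x_4) = 4.123353, coefficient = 2
x_5 = 1.6458, f(x_5) = 5.185329, coefficient = 2
x_6 = 1.8750, f(x_6) = 6.520819, coefficient = 2
x_7 = 2.1042, f(x_7) = 8.200267, coefficient = 2
x_8 = 2.3333, f(x_8) = 10.312259, coefficient = 2
x_9 = 2.5625, f(x_9) = 12.968197, coefficient = 2
x_10 = 2.7917, f(x_10) = 16.308177, coefficient = 2
x_11 = 3.0208, f(x_11) = 20.508375, coefficient = 2
x_12 = 3.2500, f(x_12) = 25.790340, coefficient = 1

I ≈ (0.229167/2) × 211.611760 = 24.247181
Exact value: 24.141619
Error: 0.105562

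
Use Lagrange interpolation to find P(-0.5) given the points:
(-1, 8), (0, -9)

Lagrange interpolation formula:
P(x) = Σ yᵢ × Lᵢ(x)
where Lᵢ(x) = Π_{j≠i} (x - xⱼ)/(xᵢ - xⱼ)

L_0(-0.5) = (-0.5 - 0)/(-1 - 0) = 0.500000
L_1(-0.5) = (-0.5 - (-1))/(0 - (-1)) = 0.500000

P(-0.5) = 8×L_0(-0.5) + (-9)×L_1(-0.5)
P(-0.5) = -0.500000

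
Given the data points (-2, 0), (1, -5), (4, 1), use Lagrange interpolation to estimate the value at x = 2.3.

Lagrange interpolation formula:
P(x) = Σ yᵢ × Lᵢ(x)
where Lᵢ(x) = Π_{j≠i} (x - xⱼ)/(xᵢ - xⱼ)

L_0(2.3) = (2.3 - 1)/(-2 - 1) × (2.3 - 4)/(-2 - 4) = -0.122778
L_1(2.3) = (2.3 - (-2))/(1 - (-2)) × (2.3 - 4)/(1 - 4) = 0.812222
L_2(2.3) = (2.3 - (-2))/(4 - (-2)) × (2.3 - 1)/(4 - 1) = 0.310556

P(2.3) = 0×L_0(2.3) + (-5)×L_1(2.3) + 1×L_2(2.3)
P(2.3) = -3.750556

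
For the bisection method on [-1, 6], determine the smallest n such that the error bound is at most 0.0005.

We need (b-a)/2^n ≤ 0.0005
(6 - (-1))/2^n ≤ 0.0005
7/2^n ≤ 0.0005
2^n ≥ 14000
n ≥ log₂(14000) = 13.77
n ≥ 14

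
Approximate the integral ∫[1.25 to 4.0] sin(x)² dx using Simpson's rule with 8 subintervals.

f(x) = sin(x)²
a = 1.25, b = 4.0, n = 8
h = (b - a)/n = 0.343750

Simpson's rule: (h/3)[f(x₀) + 4f(x₁) + 2f(x₂) + ... + f(xₙ)]

x_0 = 1.2500, f(x_0) = 0.900572, coefficient = 1
x_1 = 1.5938, f(x_1) = 0.999473, coefficient = 4
x_2 = 1.9375, f(x_2) = 0.871449, coefficient = 2
x_3 = 2.2812, f(x_3) = 0.574664, coefficient = 4
x_4 = 2.6250, f(x_4) = 0.243957, coefficient = 2
x_5 = 2.9688, f(x_5) = 0.029578, coefficient = 4
x_6 = 3.3125, f(x_6) = 0.028926, coefficient = 2
x_7 = 3.6562, f(x_7) = 0.242297, coefficient = 4
x_8 = 4.0000, f(x_8) = 0.572750, coefficient = 1

I ≈ (0.343750/3) × 11.146036 = 1.277150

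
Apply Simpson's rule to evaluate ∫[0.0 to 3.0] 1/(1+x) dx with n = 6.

f(x) = 1/(1+x)
a = 0.0, b = 3.0, n = 6
h = (b - a)/n = 0.500000

Simpson's rule: (h/3)[f(x₀) + 4f(x₁) + 2f(x₂) + ... + f(xₙ)]

x_0 = 0.0000, f(x_0) = 1.000000, coefficient = 1
x_1 = 0.5000, f(x_1) = 0.666667, coefficient = 4
x_2 = 1.0000, f(x_2) = 0.500000, coefficient = 2
x_3 = 1.5000, f(x_3) = 0.400000, coefficient = 4
x_4 = 2.0000, f(x_4) = 0.333333, coefficient = 2
x_5 = 2.5000, f(x_5) = 0.285714, coefficient = 4
x_6 = 3.0000, f(x_6) = 0.250000, coefficient = 1

I ≈ (0.500000/3) × 8.326190 = 1.387698
Exact value: 1.386294
Error: 0.001404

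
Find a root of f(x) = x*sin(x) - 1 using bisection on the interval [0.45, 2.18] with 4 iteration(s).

f(x) = x*sin(x) - 1
Initial interval: [0.45, 2.18]

Iteration 1:
  c_1 = (0.450000 + 2.180000)/2 = 1.315000
  f(c_1) = f(1.315000) = 0.272213
  f(a) × f(c) < 0, new interval: [0.450000, 1.315000]
Iteration 2:
  c_2 = (0.450000 + 1.315000)/2 = 0.882500
  f(c_2) = f(0.882500) = -0.318419
  f(a) × f(c) ≥ 0, new interval: [0.882500, 1.315000]
Iteration 3:
  c_3 = (0.882500 + 1.315000)/2 = 1.098750
  f(c_3) = f(1.098750) = -0.021410
  f(a) × f(c) ≥ 0, new interval: [1.098750, 1.315000]
Iteration 4:
  c_4 = (1.098750 + 1.315000)/2 = 1.206875
  f(c_4) = f(1.206875) = 0.127835
  f(a) × f(c) < 0, new interval: [1.098750, 1.206875]

After 4 iteration(s), the approximation is c_4 = 1.206875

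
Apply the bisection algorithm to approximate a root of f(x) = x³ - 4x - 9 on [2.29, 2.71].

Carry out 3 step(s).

f(x) = x³ - 4x - 9
Initial interval: [2.29, 2.71]

Iteration 1:
  c_1 = (2.290000 + 2.710000)/2 = 2.500000
  f(c_1) = f(2.500000) = -3.375000
  f(a) × f(c) ≥ 0, new interval: [2.500000, 2.710000]
Iteration 2:
  c_2 = (2.500000 + 2.710000)/2 = 2.605000
  f(c_2) = f(2.605000) = -1.742405
  f(a) × f(c) ≥ 0, new interval: [2.605000, 2.710000]
Iteration 3:
  c_3 = (2.605000 + 2.710000)/2 = 2.657500
  f(c_3) = f(2.657500) = -0.861921
  f(a) × f(c) ≥ 0, new interval: [2.657500, 2.710000]

After 3 iteration(s), the approximation is c_3 = 2.657500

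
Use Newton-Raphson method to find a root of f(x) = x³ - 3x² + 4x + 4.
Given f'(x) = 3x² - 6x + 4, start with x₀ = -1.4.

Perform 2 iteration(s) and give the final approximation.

f(x) = x³ - 3x² + 4x + 4
f'(x) = 3x² - 6x + 4
x₀ = -1.4

Newton-Raphson formula: x_{n+1} = x_n - f(x_n)/f'(x_n)

Iteration 1:
  f(-1.400000) = -10.224000
  f'(-1.400000) = 18.280000
  x_1 = -1.400000 - (-10.224000)/18.280000 = -0.840700
Iteration 2:
  f(-0.840700) = -2.077319
  f'(-0.840700) = 11.164532
  x_2 = -0.840700 - (-2.077319)/11.164532 = -0.654636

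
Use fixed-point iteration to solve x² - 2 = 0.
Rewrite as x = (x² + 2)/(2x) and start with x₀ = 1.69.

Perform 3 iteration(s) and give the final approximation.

Equation: x² - 2 = 0
Fixed-point form: x = (x² + 2)/(2x)
x₀ = 1.69

x_1 = g(1.690000) = 1.436716
x_2 = g(1.436716) = 1.414390
x_3 = g(1.414390) = 1.414214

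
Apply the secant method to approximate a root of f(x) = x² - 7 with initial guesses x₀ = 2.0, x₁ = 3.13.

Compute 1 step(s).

f(x) = x² - 7
x₀ = 2.0, x₁ = 3.13

Secant formula: x_{n+1} = x_n - f(x_n)(x_n - x_{n-1})/(f(x_n) - f(x_{n-1}))

Iteration 1:
  f(2.000000) = -3.000000
  f(3.130000) = 2.796900
  x_2 = 3.130000 - 2.796900×(3.130000 - 2.000000)/(2.796900 - (-3.000000))
       = 2.584795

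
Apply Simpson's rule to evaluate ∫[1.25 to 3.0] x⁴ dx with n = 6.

f(x) = x⁴
a = 1.25, b = 3.0, n = 6
h = (b - a)/n = 0.291667

Simpson's rule: (h/3)[f(x₀) + 4f(x₁) + 2f(x₂) + ... + f(xₙ)]

x_0 = 1.2500, f(x_0) = 2.441406, coefficient = 1
x_1 = 1.5417, f(x_1) = 5.648875, coefficient = 4
x_2 = 1.8333, f(x_2) = 11.297068, coefficient = 2
x_3 = 2.1250, f(x_3) = 20.390869, coefficient = 4
x_4 = 2.4167, f(x_4) = 34.108845, coefficient = 2
x_5 = 2.7083, f(x_5) = 53.803244, coefficient = 4
x_6 = 3.0000, f(x_6) = 81.000000, coefficient = 1

I ≈ (0.291667/3) × 493.625181 = 47.991337
Exact value: 47.989648
Error: 0.001689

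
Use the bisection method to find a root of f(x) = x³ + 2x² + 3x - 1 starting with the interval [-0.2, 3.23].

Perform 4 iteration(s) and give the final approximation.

f(x) = x³ + 2x² + 3x - 1
Initial interval: [-0.2, 3.23]

Iteration 1:
  c_1 = (-0.200000 + 3.230000)/2 = 1.515000
  f(c_1) = f(1.515000) = 11.612716
  f(a) × f(c) < 0, new interval: [-0.200000, 1.515000]
Iteration 2:
  c_2 = (-0.200000 + 1.515000)/2 = 0.657500
  f(c_2) = f(0.657500) = 2.121354
  f(a) × f(c) < 0, new interval: [-0.200000, 0.657500]
Iteration 3:
  c_3 = (-0.200000 + 0.657500)/2 = 0.228750
  f(c_3) = f(0.228750) = -0.197127
  f(a) × f(c) ≥ 0, new interval: [0.228750, 0.657500]
Iteration 4:
  c_4 = (0.228750 + 0.657500)/2 = 0.443125
  f(c_4) = f(0.443125) = 0.809106
  f(a) × f(c) < 0, new interval: [0.228750, 0.443125]

After 4 iteration(s), the approximation is c_4 = 0.443125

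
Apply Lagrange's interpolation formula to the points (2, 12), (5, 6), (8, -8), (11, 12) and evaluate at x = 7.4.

Lagrange interpolation formula:
P(x) = Σ yᵢ × Lᵢ(x)
where Lᵢ(x) = Π_{j≠i} (x - xⱼ)/(xᵢ - xⱼ)

L_0(7.4) = (7.4 - 5)/(2 - 5) × (7.4 - 8)/(2 - 8) × (7.4 - 11)/(2 - 11) = -0.032000
L_1(7.4) = (7.4 - 2)/(5 - 2) × (7.4 - 8)/(5 - 8) × (7.4 - 11)/(5 - 11) = 0.216000
L_2(7.4) = (7.4 - 2)/(8 - 2) × (7.4 - 5)/(8 - 5) × (7.4 - 11)/(8 - 11) = 0.864000
L_3(7.4) = (7.4 - 2)/(11 - 2) × (7.4 - 5)/(11 - 5) × (7.4 - 8)/(11 - 8) = -0.048000

P(7.4) = 12×L_0(7.4) + 6×L_1(7.4) + (-8)×L_2(7.4) + 12×L_3(7.4)
P(7.4) = -6.576000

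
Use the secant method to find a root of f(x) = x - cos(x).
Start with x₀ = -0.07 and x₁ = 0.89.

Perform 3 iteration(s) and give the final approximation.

f(x) = x - cos(x)
x₀ = -0.07, x₁ = 0.89

Secant formula: x_{n+1} = x_n - f(x_n)(x_n - x_{n-1})/(f(x_n) - f(x_{n-1}))

Iteration 1:
  f(-0.070000) = -1.067551
  f(0.890000) = 0.260588
  x_2 = 0.890000 - 0.260588×(0.890000 - (-0.070000))/(0.260588 - (-1.067551))
       = 0.701643
Iteration 2:
  f(0.890000) = 0.260588
  f(0.701643) = -0.062140
  x_3 = 0.701643 - (-0.062140)×(0.701643 - 0.890000)/(-0.062140 - 0.260588)
       = 0.737910
Iteration 3:
  f(0.701643) = -0.062140
  f(0.737910) = -0.001966
  x_4 = 0.737910 - (-0.001966)×(0.737910 - 0.701643)/(-0.001966 - (-0.062140))
       = 0.739095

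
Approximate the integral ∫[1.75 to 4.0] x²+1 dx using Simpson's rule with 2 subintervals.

f(x) = x²+1
a = 1.75, b = 4.0, n = 2
h = (b - a)/n = 1.125000

Simpson's rule: (h/3)[f(x₀) + 4f(x₁) + 2f(x₂) + ... + f(xₙ)]

x_0 = 1.7500, f(x_0) = 4.062500, coefficient = 1
x_1 = 2.8750, f(x_1) = 9.265625, coefficient = 4
x_2 = 4.0000, f(x_2) = 17.000000, coefficient = 1

I ≈ (1.125000/3) × 58.125000 = 21.796875
Exact value: 21.796875
Error: 0.000000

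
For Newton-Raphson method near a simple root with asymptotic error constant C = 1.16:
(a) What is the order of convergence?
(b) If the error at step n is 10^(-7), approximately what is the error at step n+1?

(a) Newton-Raphson has quadratic (order 2) convergence near simple roots.
    This means |e_{n+1}| ≈ C|e_n|².

(b) With |e_n| = 10^(-7) and C = 1.16:
    |e_{n+1}| ≈ 1.16 × (10^(-7))² = 1.16 × 10^(-14)

(a) 2 (quadratic); (b) |e_{n+1}| ≈ 1.160e-14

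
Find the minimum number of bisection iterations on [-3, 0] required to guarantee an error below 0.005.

We need (b-a)/2^n ≤ 0.005
(0 - (-3))/2^n ≤ 0.005
3/2^n ≤ 0.005
2^n ≥ 600
n ≥ log₂(600) = 9.23
n ≥ 10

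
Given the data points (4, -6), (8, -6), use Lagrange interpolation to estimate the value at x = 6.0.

Lagrange interpolation formula:
P(x) = Σ yᵢ × Lᵢ(x)
where Lᵢ(x) = Π_{j≠i} (x - xⱼ)/(xᵢ - xⱼ)

L_0(6.0) = (6.0 - 8)/(4 - 8) = 0.500000
L_1(6.0) = (6.0 - 4)/(8 - 4) = 0.500000

P(6.0) = (-6)×L_0(6.0) + (-6)×L_1(6.0)
P(6.0) = -6.000000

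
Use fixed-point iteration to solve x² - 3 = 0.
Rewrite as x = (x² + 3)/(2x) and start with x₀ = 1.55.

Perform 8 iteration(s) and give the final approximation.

Equation: x² - 3 = 0
Fixed-point form: x = (x² + 3)/(2x)
x₀ = 1.55

x_1 = g(1.550000) = 1.742742
x_2 = g(1.742742) = 1.732084
x_3 = g(1.732084) = 1.732051
x_4 = g(1.732051) = 1.732051
x_5 = g(1.732051) = 1.732051
x_6 = g(1.732051) = 1.732051
x_7 = g(1.732051) = 1.732051
x_8 = g(1.732051) = 1.732051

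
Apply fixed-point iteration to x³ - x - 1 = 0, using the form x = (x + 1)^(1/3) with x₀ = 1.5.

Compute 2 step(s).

Equation: x³ - x - 1 = 0
Fixed-point form: x = (x + 1)^(1/3)
x₀ = 1.5

x_1 = g(1.500000) = 1.357209
x_2 = g(1.357209) = 1.330861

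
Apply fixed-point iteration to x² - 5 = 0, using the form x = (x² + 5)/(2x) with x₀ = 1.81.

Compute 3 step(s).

Equation: x² - 5 = 0
Fixed-point form: x = (x² + 5)/(2x)
x₀ = 1.81

x_1 = g(1.810000) = 2.286215
x_2 = g(2.286215) = 2.236618
x_3 = g(2.236618) = 2.236068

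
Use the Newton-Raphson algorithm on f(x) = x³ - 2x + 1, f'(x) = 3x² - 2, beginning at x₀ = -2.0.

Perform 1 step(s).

f(x) = x³ - 2x + 1
f'(x) = 3x² - 2
x₀ = -2.0

Newton-Raphson formula: x_{n+1} = x_n - f(x_n)/f'(x_n)

Iteration 1:
  f(-2.000000) = -3.000000
  f'(-2.000000) = 10.000000
  x_1 = -2.000000 - (-3.000000)/10.000000 = -1.700000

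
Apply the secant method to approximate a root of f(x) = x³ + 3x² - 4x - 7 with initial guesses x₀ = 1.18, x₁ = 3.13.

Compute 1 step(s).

f(x) = x³ + 3x² - 4x - 7
x₀ = 1.18, x₁ = 3.13

Secant formula: x_{n+1} = x_n - f(x_n)(x_n - x_{n-1})/(f(x_n) - f(x_{n-1}))

Iteration 1:
  f(1.180000) = -5.899768
  f(3.130000) = 40.534997
  x_2 = 3.130000 - 40.534997×(3.130000 - 1.180000)/(40.534997 - (-5.899768))
       = 1.427757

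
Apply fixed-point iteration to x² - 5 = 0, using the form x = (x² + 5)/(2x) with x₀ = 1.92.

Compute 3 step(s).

Equation: x² - 5 = 0
Fixed-point form: x = (x² + 5)/(2x)
x₀ = 1.92

x_1 = g(1.920000) = 2.262083
x_2 = g(2.262083) = 2.236218
x_3 = g(2.236218) = 2.236068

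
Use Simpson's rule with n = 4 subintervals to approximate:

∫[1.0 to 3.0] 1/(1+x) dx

f(x) = 1/(1+x)
a = 1.0, b = 3.0, n = 4
h = (b - a)/n = 0.500000

Simpson's rule: (h/3)[f(x₀) + 4f(x₁) + 2f(x₂) + ... + f(xₙ)]

x_0 = 1.0000, f(x_0) = 0.500000, coefficient = 1
x_1 = 1.5000, f(x_1) = 0.400000, coefficient = 4
x_2 = 2.0000, f(x_2) = 0.333333, coefficient = 2
x_3 = 2.5000, f(x_3) = 0.285714, coefficient = 4
x_4 = 3.0000, f(x_4) = 0.250000, coefficient = 1

I ≈ (0.500000/3) × 4.159524 = 0.693254
Exact value: 0.693147
Error: 0.000107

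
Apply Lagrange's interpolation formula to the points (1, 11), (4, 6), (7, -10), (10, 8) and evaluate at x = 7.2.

Lagrange interpolation formula:
P(x) = Σ yᵢ × Lᵢ(x)
where Lᵢ(x) = Π_{j≠i} (x - xⱼ)/(xᵢ - xⱼ)

L_0(7.2) = (7.2 - 4)/(1 - 4) × (7.2 - 7)/(1 - 7) × (7.2 - 10)/(1 - 10) = 0.011062
L_1(7.2) = (7.2 - 1)/(4 - 1) × (7.2 - 7)/(4 - 7) × (7.2 - 10)/(4 - 10) = -0.064296
L_2(7.2) = (7.2 - 1)/(7 - 1) × (7.2 - 4)/(7 - 4) × (7.2 - 10)/(7 - 10) = 1.028741
L_3(7.2) = (7.2 - 1)/(10 - 1) × (7.2 - 4)/(10 - 4) × (7.2 - 7)/(10 - 7) = 0.024494

P(7.2) = 11×L_0(7.2) + 6×L_1(7.2) + (-10)×L_2(7.2) + 8×L_3(7.2)
P(7.2) = -10.355556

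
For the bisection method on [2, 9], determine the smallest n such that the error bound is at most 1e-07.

We need (b-a)/2^n ≤ 1e-07
(9 - 2)/2^n ≤ 1e-07
7/2^n ≤ 1e-07
2^n ≥ 70000000
n ≥ log₂(70000000) = 26.06
n ≥ 27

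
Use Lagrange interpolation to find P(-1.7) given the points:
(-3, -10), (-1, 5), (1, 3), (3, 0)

Lagrange interpolation formula:
P(x) = Σ yᵢ × Lᵢ(x)
where Lᵢ(x) = Π_{j≠i} (x - xⱼ)/(xᵢ - xⱼ)

L_0(-1.7) = (-1.7 - (-1))/(-3 - (-1)) × (-1.7 - 1)/(-3 - 1) × (-1.7 - 3)/(-3 - 3) = 0.185062
L_1(-1.7) = (-1.7 - (-3))/(-1 - (-3)) × (-1.7 - 1)/(-1 - 1) × (-1.7 - 3)/(-1 - 3) = 1.031063
L_2(-1.7) = (-1.7 - (-3))/(1 - (-3)) × (-1.7 - (-1))/(1 - (-1)) × (-1.7 - 3)/(1 - 3) = -0.267313
L_3(-1.7) = (-1.7 - (-3))/(3 - (-3)) × (-1.7 - (-1))/(3 - (-1)) × (-1.7 - 1)/(3 - 1) = 0.051188

P(-1.7) = (-10)×L_0(-1.7) + 5×L_1(-1.7) + 3×L_2(-1.7) + 0×L_3(-1.7)
P(-1.7) = 2.502750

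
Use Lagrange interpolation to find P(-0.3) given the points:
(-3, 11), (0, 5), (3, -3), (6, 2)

Lagrange interpolation formula:
P(x) = Σ yᵢ × Lᵢ(x)
where Lᵢ(x) = Π_{j≠i} (x - xⱼ)/(xᵢ - xⱼ)

L_0(-0.3) = (-0.3 - 0)/(-3 - 0) × (-0.3 - 3)/(-3 - 3) × (-0.3 - 6)/(-3 - 6) = 0.038500
L_1(-0.3) = (-0.3 - (-3))/(0 - (-3)) × (-0.3 - 3)/(0 - 3) × (-0.3 - 6)/(0 - 6) = 1.039500
L_2(-0.3) = (-0.3 - (-3))/(3 - (-3)) × (-0.3 - 0)/(3 - 0) × (-0.3 - 6)/(3 - 6) = -0.094500
L_3(-0.3) = (-0.3 - (-3))/(6 - (-3)) × (-0.3 - 0)/(6 - 0) × (-0.3 - 3)/(6 - 3) = 0.016500

P(-0.3) = 11×L_0(-0.3) + 5×L_1(-0.3) + (-3)×L_2(-0.3) + 2×L_3(-0.3)
P(-0.3) = 5.937500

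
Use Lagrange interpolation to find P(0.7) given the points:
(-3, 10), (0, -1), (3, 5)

Lagrange interpolation formula:
P(x) = Σ yᵢ × Lᵢ(x)
where Lᵢ(x) = Π_{j≠i} (x - xⱼ)/(xᵢ - xⱼ)

L_0(0.7) = (0.7 - 0)/(-3 - 0) × (0.7 - 3)/(-3 - 3) = -0.089444
L_1(0.7) = (0.7 - (-3))/(0 - (-3)) × (0.7 - 3)/(0 - 3) = 0.945556
L_2(0.7) = (0.7 - (-3))/(3 - (-3)) × (0.7 - 0)/(3 - 0) = 0.143889

P(0.7) = 10×L_0(0.7) + (-1)×L_1(0.7) + 5×L_2(0.7)
P(0.7) = -1.120556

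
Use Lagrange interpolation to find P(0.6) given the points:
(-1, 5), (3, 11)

Lagrange interpolation formula:
P(x) = Σ yᵢ × Lᵢ(x)
where Lᵢ(x) = Π_{j≠i} (x - xⱼ)/(xᵢ - xⱼ)

L_0(0.6) = (0.6 - 3)/(-1 - 3) = 0.600000
L_1(0.6) = (0.6 - (-1))/(3 - (-1)) = 0.400000

P(0.6) = 5×L_0(0.6) + 11×L_1(0.6)
P(0.6) = 7.400000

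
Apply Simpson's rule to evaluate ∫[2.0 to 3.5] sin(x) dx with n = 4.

f(x) = sin(x)
a = 2.0, b = 3.5, n = 4
h = (b - a)/n = 0.375000

Simpson's rule: (h/3)[f(x₀) + 4f(x₁) + 2f(x₂) + ... + f(xₙ)]

x_0 = 2.0000, f(x_0) = 0.909297, coefficient = 1
x_1 = 2.3750, f(x_1) = 0.693685, coefficient = 4
x_2 = 2.7500, f(x_2) = 0.381661, coefficient = 2
x_3 = 3.1250, f(x_3) = 0.016592, coefficient = 4
x_4 = 3.5000, f(x_4) = -0.350783, coefficient = 1

I ≈ (0.375000/3) × 4.162944 = 0.520368
Exact value: 0.520310
Error: 0.000058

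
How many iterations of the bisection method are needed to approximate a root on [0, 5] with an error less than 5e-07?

We need (b-a)/2^n ≤ 5e-07
(5 - 0)/2^n ≤ 5e-07
5/2^n ≤ 5e-07
2^n ≥ 10000000
n ≥ log₂(10000000) = 23.25
n ≥ 24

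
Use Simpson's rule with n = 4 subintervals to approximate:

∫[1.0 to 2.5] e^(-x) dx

f(x) = e^(-x)
a = 1.0, b = 2.5, n = 4
h = (b - a)/n = 0.375000

Simpson's rule: (h/3)[f(x₀) + 4f(x₁) + 2f(x₂) + ... + f(xₙ)]

x_0 = 1.0000, f(x_0) = 0.367879, coefficient = 1
x_1 = 1.3750, f(x_1) = 0.252840, coefficient = 4
x_2 = 1.7500, f(x_2) = 0.173774, coefficient = 2
x_3 = 2.1250, f(x_3) = 0.119433, coefficient = 4
x_4 = 2.5000, f(x_4) = 0.082085, coefficient = 1

I ≈ (0.375000/3) × 2.286603 = 0.285825
Exact value: 0.285794
Error: 0.000031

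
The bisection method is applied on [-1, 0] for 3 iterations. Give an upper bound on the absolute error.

Bisection error bound: |error| ≤ (b-a)/2^n
|error| ≤ (0 - (-1))/2^3 = 1/2^3
|error| ≤ 0.1250000000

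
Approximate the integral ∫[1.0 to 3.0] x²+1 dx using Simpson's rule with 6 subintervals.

f(x) = x²+1
a = 1.0, b = 3.0, n = 6
h = (b - a)/n = 0.333333

Simpson's rule: (h/3)[f(x₀) + 4f(x₁) + 2f(x₂) + ... + f(xₙ)]

x_0 = 1.0000, f(x_0) = 2.000000, coefficient = 1
x_1 = 1.3333, f(x_1) = 2.777778, coefficient = 4
x_2 = 1.6667, f(x_2) = 3.777778, coefficient = 2
x_3 = 2.0000, f(x_3) = 5.000000, coefficient = 4
x_4 = 2.3333, f(x_4) = 6.444444, coefficient = 2
x_5 = 2.6667, f(x_5) = 8.111111, coefficient = 4
x_6 = 3.0000, f(x_6) = 10.000000, coefficient = 1

I ≈ (0.333333/3) × 96.000000 = 10.666667
Exact value: 10.666667
Error: 0.000000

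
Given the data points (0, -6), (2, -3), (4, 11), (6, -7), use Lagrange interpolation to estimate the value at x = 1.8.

Lagrange interpolation formula:
P(x) = Σ yᵢ × Lᵢ(x)
where Lᵢ(x) = Π_{j≠i} (x - xⱼ)/(xᵢ - xⱼ)

L_0(1.8) = (1.8 - 2)/(0 - 2) × (1.8 - 4)/(0 - 4) × (1.8 - 6)/(0 - 6) = 0.038500
L_1(1.8) = (1.8 - 0)/(2 - 0) × (1.8 - 4)/(2 - 4) × (1.8 - 6)/(2 - 6) = 1.039500
L_2(1.8) = (1.8 - 0)/(4 - 0) × (1.8 - 2)/(4 - 2) × (1.8 - 6)/(4 - 6) = -0.094500
L_3(1.8) = (1.8 - 0)/(6 - 0) × (1.8 - 2)/(6 - 2) × (1.8 - 4)/(6 - 4) = 0.016500

P(1.8) = (-6)×L_0(1.8) + (-3)×L_1(1.8) + 11×L_2(1.8) + (-7)×L_3(1.8)
P(1.8) = -4.504500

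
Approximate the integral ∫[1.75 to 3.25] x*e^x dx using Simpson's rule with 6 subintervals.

f(x) = x*e^x
a = 1.75, b = 3.25, n = 6
h = (b - a)/n = 0.250000

Simpson's rule: (h/3)[f(x₀) + 4f(x₁) + 2f(x₂) + ... + f(xₙ)]

x_0 = 1.7500, f(x_0) = 10.070555, coefficient = 1
x_1 = 2.0000, f(x_1) = 14.778112, coefficient = 4
x_2 = 2.2500, f(x_2) = 21.347406, coefficient = 2
x_3 = 2.5000, f(x_3) = 30.456235, coefficient = 4
x_4 = 2.7500, f(x_4) = 43.017238, coefficient = 2
x_5 = 3.0000, f(x_5) = 60.256611, coefficient = 4
x_6 = 3.2500, f(x_6) = 83.818605, coefficient = 1

I ≈ (0.250000/3) × 644.582278 = 53.715190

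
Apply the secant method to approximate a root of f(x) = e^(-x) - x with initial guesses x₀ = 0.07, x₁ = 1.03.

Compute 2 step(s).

f(x) = e^(-x) - x
x₀ = 0.07, x₁ = 1.03

Secant formula: x_{n+1} = x_n - f(x_n)(x_n - x_{n-1})/(f(x_n) - f(x_{n-1}))

Iteration 1:
  f(0.070000) = 0.862394
  f(1.030000) = -0.672993
  x_2 = 1.030000 - (-0.672993)×(1.030000 - 0.070000)/(-0.672993 - 0.862394)
       = 0.609211
Iteration 2:
  f(1.030000) = -0.672993
  f(0.609211) = -0.065432
  x_3 = 0.609211 - (-0.065432)×(0.609211 - 1.030000)/(-0.065432 - (-0.672993))
       = 0.563894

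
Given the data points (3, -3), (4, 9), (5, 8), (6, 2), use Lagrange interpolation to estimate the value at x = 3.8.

Lagrange interpolation formula:
P(x) = Σ yᵢ × Lᵢ(x)
where Lᵢ(x) = Π_{j≠i} (x - xⱼ)/(xᵢ - xⱼ)

L_0(3.8) = (3.8 - 4)/(3 - 4) × (3.8 - 5)/(3 - 5) × (3.8 - 6)/(3 - 6) = 0.088000
L_1(3.8) = (3.8 - 3)/(4 - 3) × (3.8 - 5)/(4 - 5) × (3.8 - 6)/(4 - 6) = 1.056000
L_2(3.8) = (3.8 - 3)/(5 - 3) × (3.8 - 4)/(5 - 4) × (3.8 - 6)/(5 - 6) = -0.176000
L_3(3.8) = (3.8 - 3)/(6 - 3) × (3.8 - 4)/(6 - 4) × (3.8 - 5)/(6 - 5) = 0.032000

P(3.8) = (-3)×L_0(3.8) + 9×L_1(3.8) + 8×L_2(3.8) + 2×L_3(3.8)
P(3.8) = 7.896000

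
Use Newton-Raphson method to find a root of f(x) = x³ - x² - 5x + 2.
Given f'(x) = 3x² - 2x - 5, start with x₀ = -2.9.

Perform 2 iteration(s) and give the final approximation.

f(x) = x³ - x² - 5x + 2
f'(x) = 3x² - 2x - 5
x₀ = -2.9

Newton-Raphson formula: x_{n+1} = x_n - f(x_n)/f'(x_n)

Iteration 1:
  f(-2.900000) = -16.299000
  f'(-2.900000) = 26.030000
  x_1 = -2.900000 - (-16.299000)/26.030000 = -2.273838
Iteration 2:
  f(-2.273838) = -3.557661
  f'(-2.273838) = 15.058692
  x_2 = -2.273838 - (-3.557661)/15.058692 = -2.037585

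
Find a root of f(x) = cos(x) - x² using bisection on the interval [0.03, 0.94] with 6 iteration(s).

f(x) = cos(x) - x²
Initial interval: [0.03, 0.94]

Iteration 1:
  c_1 = (0.030000 + 0.940000)/2 = 0.485000
  f(c_1) = f(0.485000) = 0.649450
  f(a) × f(c) ≥ 0, new interval: [0.485000, 0.940000]
Iteration 2:
  c_2 = (0.485000 + 0.940000)/2 = 0.712500
  f(c_2) = f(0.712500) = 0.249074
  f(a) × f(c) ≥ 0, new interval: [0.712500, 0.940000]
Iteration 3:
  c_3 = (0.712500 + 0.940000)/2 = 0.826250
  f(c_3) = f(0.826250) = -0.005051
  f(a) × f(c) < 0, new interval: [0.712500, 0.826250]
Iteration 4:
  c_4 = (0.712500 + 0.826250)/2 = 0.769375
  f(c_4) = f(0.769375) = 0.126408
  f(a) × f(c) ≥ 0, new interval: [0.769375, 0.826250]
Iteration 5:
  c_5 = (0.769375 + 0.826250)/2 = 0.797812
  f(c_5) = f(0.797812) = 0.061769
  f(a) × f(c) ≥ 0, new interval: [0.797812, 0.826250]
Iteration 6:
  c_6 = (0.797812 + 0.826250)/2 = 0.812031
  f(c_6) = f(0.812031) = 0.028631
  f(a) × f(c) ≥ 0, new interval: [0.812031, 0.826250]

After 6 iteration(s), the approximation is c_6 = 0.812031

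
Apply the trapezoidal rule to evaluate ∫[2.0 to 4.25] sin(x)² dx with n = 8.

f(x) = sin(x)²
a = 2.0, b = 4.25, n = 8
h = (b - a)/n = 0.281250

Trapezoidal rule: (h/2)[f(x₀) + 2f(x₁) + 2f(x₂) + ... + f(xₙ)]

x_0 = 2.0000, f(x_0) = 0.826822, coefficient = 1
x_1 = 2.2812, f(x_1) = 0.574664, coefficient = 2
x_2 = 2.5625, f(x_2) = 0.299499, coefficient = 2
x_3 = 2.8438, f(x_3) = 0.086118, coefficient = 2
x_4 = 3.1250, f(x_4) = 0.000275, coefficient = 2
x_5 = 3.4062, f(x_5) = 0.068423, coefficient = 2
x_6 = 3.6875, f(x_6) = 0.269562, coefficient = 2
x_7 = 3.9688, f(x_7) = 0.541711, coefficient = 2
x_8 = 4.2500, f(x_8) = 0.801006, coefficient = 1

I ≈ (0.281250/2) × 5.308332 = 0.746484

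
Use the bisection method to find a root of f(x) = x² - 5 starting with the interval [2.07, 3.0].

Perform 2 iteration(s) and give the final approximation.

f(x) = x² - 5
Initial interval: [2.07, 3.0]

Iteration 1:
  c_1 = (2.070000 + 3.000000)/2 = 2.535000
  f(c_1) = f(2.535000) = 1.426225
  f(a) × f(c) < 0, new interval: [2.070000, 2.535000]
Iteration 2:
  c_2 = (2.070000 + 2.535000)/2 = 2.302500
  f(c_2) = f(2.302500) = 0.301506
  f(a) × f(c) < 0, new interval: [2.070000, 2.302500]

After 2 iteration(s), the approximation is c_2 = 2.302500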